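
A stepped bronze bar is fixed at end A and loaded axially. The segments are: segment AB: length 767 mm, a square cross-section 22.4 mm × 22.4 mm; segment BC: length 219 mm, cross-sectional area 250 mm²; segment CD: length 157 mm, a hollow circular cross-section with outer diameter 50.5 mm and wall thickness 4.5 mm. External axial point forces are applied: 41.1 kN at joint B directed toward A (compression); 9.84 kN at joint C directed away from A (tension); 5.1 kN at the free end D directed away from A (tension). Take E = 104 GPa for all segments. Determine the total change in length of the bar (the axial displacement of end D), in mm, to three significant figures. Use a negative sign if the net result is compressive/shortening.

Internal axial forces (sectioning from the free end, tension +): N_CD = 5.1 kN, N_BC = 14.94 kN, N_AB = -26.16 kN.
A_AB = 501.8 mm².
A_CD = 650.3 mm².
δ_AB = -26160·767/(501.8·104000) = -0.3845 mm
δ_BC = 14940·219/(250·104000) = 0.1258 mm
δ_CD = 5100·157/(650.3·104000) = 0.01184 mm
δ = Σδ_i = -0.2468 mm.

-0.247 mm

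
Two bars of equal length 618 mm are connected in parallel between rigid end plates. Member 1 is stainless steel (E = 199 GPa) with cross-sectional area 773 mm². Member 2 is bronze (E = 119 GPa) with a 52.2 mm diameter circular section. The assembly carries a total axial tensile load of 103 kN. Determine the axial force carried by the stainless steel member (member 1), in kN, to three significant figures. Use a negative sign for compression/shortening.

38.8 kN

A_2 = 2140 mm².
Equal strain + equilibrium ⇒ each member carries load in proportion to AE: A₁E₁ = 153800000 N, A₂E₂ = 254700000 N, ΣAE = 408500000 N.
F₁ = P·A₁E₁/ΣAE = 103000·153800000/408500000 = 38790 N.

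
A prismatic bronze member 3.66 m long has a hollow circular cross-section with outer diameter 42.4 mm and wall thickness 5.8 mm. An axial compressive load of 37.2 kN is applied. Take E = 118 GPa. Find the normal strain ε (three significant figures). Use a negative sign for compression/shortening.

-4.73e-04

A = 666.9 mm².
σ = N/A = -55.78 MPa; ε = σ/E = -55.78/118000 = -4.727e-04.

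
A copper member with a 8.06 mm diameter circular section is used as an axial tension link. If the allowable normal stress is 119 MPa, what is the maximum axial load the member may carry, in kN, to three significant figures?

6.07 kN

A = 51.02 mm².
P_max = σ_allow · A = 119 · 51.02 = 6072 N = 6.072 kN.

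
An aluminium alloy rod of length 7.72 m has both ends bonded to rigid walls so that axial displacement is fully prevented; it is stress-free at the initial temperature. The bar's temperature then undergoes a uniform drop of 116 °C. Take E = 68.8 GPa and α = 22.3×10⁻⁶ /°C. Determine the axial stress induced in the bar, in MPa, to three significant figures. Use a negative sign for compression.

178 MPa

Free thermal expansion αLΔT = 22.3e-6 · 7720 · -116 = -19.97 mm.
The walls impose strain ε = −(-19.97)/7720 = 2.5868e-03; σ = Eε = 68800 · 2.5868e-03 = 178 MPa.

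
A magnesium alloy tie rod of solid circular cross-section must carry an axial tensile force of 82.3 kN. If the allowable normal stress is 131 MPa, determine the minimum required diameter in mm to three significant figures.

28.3 mm

Required area A ≥ P/σ_allow = 82300/131 = 628.2 mm².
For a solid circular section, d ≥ √(4A/π) = 28.28 mm.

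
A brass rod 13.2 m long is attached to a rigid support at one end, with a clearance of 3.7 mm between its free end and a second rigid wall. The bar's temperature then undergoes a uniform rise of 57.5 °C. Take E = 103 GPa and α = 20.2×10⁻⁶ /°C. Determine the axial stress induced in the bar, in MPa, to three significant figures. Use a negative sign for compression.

-90.8 MPa

Free thermal expansion αLΔT = 20.2e-6 · 13200 · 57.5 = 15.33 mm.
The walls engage after the gap closes; constrained expansion = 15.33 − 3.7 = 11.63 mm.
The walls impose strain ε = −(11.63)/13200 = -8.8120e-04; σ = Eε = 103000 · -8.8120e-04 = -90.76 MPa.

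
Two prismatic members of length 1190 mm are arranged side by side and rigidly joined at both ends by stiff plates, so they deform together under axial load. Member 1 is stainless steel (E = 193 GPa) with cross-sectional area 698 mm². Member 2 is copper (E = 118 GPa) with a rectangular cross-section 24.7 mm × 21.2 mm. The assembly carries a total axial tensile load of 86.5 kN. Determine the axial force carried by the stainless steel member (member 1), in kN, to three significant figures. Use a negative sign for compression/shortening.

A_2 = 523.6 mm².
Equal strain + equilibrium ⇒ each member carries load in proportion to AE: A₁E₁ = 134700000 N, A₂E₂ = 61790000 N, ΣAE = 196500000 N.
F₁ = P·A₁E₁/ΣAE = 86500·134700000/196500000 = 59300 N.

59.3 kN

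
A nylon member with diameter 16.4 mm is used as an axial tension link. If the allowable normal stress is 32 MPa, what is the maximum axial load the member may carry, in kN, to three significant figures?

6.76 kN

A = 211.2 mm².
P_max = σ_allow · A = 32 · 211.2 = 6760 N = 6.76 kN.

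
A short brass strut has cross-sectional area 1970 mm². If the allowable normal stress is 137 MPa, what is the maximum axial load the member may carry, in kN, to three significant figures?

P_max = σ_allow · A = 137 · 1970 = 269900 N = 269.9 kN.

270 kN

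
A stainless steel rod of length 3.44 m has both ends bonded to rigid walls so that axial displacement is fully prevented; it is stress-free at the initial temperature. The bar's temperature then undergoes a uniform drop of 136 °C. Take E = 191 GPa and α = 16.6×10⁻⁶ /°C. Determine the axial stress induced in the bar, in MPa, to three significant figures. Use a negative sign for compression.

431 MPa

Free thermal expansion αLΔT = 16.6e-6 · 3440 · -136 = -7.766 mm.
The walls impose strain ε = −(-7.766)/3440 = 2.2576e-03; σ = Eε = 191000 · 2.2576e-03 = 431.2 MPa.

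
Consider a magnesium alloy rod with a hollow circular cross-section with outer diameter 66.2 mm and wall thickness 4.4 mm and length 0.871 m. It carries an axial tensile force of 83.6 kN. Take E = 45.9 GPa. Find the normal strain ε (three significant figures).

0.00213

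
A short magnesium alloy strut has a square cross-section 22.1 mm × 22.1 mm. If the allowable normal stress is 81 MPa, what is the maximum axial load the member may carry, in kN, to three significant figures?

A = 488.4 mm².
P_max = σ_allow · A = 81 · 488.4 = 39560 N = 39.56 kN.

39.6 kN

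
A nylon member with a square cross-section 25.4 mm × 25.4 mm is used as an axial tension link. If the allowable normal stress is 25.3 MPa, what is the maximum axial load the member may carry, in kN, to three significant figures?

16.3 kN

A = 645.2 mm².
P_max = σ_allow · A = 25.3 · 645.2 = 16320 N = 16.32 kN.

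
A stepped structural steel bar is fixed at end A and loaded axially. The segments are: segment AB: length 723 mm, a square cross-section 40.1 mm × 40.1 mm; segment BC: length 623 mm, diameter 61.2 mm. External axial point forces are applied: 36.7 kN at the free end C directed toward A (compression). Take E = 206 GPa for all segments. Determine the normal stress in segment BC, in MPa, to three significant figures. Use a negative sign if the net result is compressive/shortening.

-12.5 MPa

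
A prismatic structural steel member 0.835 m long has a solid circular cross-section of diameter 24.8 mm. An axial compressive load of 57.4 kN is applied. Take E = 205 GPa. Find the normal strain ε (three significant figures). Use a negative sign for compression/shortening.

A = 483.1 mm².
σ = N/A = -118.8 MPa; ε = σ/E = -118.8/205000 = -5.796e-04.

-5.80e-04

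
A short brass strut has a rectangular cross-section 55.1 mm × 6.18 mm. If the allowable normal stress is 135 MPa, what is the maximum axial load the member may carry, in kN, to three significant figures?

46.0 kN

A = 340.5 mm².
P_max = σ_allow · A = 135 · 340.5 = 45970 N = 45.97 kN.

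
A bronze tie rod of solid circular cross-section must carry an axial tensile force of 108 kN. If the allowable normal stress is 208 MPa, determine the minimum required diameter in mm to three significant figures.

Required area A ≥ P/σ_allow = 108000/208 = 519.2 mm².
For a solid circular section, d ≥ √(4A/π) = 25.71 mm.

25.7 mm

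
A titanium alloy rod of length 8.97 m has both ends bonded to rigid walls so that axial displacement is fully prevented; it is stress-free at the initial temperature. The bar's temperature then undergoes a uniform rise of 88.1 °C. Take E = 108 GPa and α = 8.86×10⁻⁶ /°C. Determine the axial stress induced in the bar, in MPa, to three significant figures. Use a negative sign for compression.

-84.3 MPa

Free thermal expansion αLΔT = 8.86e-6 · 8970 · 88.1 = 7.002 mm.
The walls impose strain ε = −(7.002)/8970 = -7.8057e-04; σ = Eε = 108000 · -7.8057e-04 = -84.3 MPa.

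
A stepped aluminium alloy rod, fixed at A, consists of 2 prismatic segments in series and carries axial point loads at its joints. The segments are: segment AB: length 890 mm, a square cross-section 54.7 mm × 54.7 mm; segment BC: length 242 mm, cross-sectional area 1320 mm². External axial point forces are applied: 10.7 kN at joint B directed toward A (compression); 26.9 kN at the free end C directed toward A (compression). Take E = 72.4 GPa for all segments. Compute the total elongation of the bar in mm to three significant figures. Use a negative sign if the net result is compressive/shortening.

Internal axial forces (sectioning from the free end, tension +): N_BC = -26.9 kN, N_AB = -37.6 kN.
A_AB = 2992 mm².
δ_AB = -37600·890/(2992·72400) = -0.1545 mm
δ_BC = -26900·242/(1320·72400) = -0.06812 mm
δ = Σδ_i = -0.2226 mm.

-0.223 mm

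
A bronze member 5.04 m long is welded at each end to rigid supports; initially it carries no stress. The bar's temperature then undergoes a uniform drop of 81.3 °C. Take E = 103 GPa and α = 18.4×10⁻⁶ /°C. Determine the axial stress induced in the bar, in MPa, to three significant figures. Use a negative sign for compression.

Free thermal expansion αLΔT = 18.4e-6 · 5040 · -81.3 = -7.539 mm.
The walls impose strain ε = −(-7.539)/5040 = 1.4959e-03; σ = Eε = 103000 · 1.4959e-03 = 154.1 MPa.

154 MPa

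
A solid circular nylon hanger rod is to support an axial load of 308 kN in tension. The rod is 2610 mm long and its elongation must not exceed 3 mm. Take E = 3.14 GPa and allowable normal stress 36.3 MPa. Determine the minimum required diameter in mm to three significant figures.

Required area A ≥ P/σ_allow = 308000/36.3 = 8485 mm².
For a solid circular section, d ≥ √(4A/π) = 103.9 mm.
Elongation limit: A ≥ PL/(Eδ_allow) = 308000·2610/(3140·3) = 85340 mm² ⇒ d ≥ 329.6 mm.
The elongation limit governs.

330 mm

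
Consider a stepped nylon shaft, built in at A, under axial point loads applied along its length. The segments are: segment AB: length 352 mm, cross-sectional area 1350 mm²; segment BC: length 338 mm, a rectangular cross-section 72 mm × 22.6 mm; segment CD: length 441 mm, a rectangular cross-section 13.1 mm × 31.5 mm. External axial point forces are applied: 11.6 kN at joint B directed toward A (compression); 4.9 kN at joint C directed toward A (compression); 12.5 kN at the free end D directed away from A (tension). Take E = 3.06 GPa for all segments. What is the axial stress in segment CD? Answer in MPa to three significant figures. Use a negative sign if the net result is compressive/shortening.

Internal axial forces (sectioning from the free end, tension +): N_CD = 12.5 kN, N_BC = 7.6 kN, N_AB = -4 kN.
A_CD = 412.6 mm².
σ_CD = N_CD/A_CD = 12500/412.6 = 30.29 MPa.

30.3 MPa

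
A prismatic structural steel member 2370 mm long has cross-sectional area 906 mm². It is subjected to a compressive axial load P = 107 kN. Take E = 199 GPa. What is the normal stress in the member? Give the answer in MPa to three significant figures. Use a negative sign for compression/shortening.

-118 MPa

σ = N/A = -107000/906 = -118.1 MPa.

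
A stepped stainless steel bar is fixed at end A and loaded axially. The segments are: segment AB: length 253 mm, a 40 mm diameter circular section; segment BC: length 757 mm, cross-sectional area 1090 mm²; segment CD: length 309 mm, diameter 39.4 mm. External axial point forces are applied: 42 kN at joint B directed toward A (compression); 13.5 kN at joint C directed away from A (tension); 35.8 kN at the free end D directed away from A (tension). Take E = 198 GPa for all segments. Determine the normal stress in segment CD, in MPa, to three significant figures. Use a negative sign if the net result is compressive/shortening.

29.4 MPa

Internal axial forces (sectioning from the free end, tension +): N_CD = 35.8 kN, N_BC = 49.3 kN, N_AB = 7.3 kN.
A_CD = 1219 mm².
σ_CD = N_CD/A_CD = 35800/1219 = 29.36 MPa.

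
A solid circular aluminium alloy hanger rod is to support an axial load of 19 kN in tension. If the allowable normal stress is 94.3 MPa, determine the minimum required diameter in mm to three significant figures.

16.0 mm

Required area A ≥ P/σ_allow = 19000/94.3 = 201.5 mm².
For a solid circular section, d ≥ √(4A/π) = 16.02 mm.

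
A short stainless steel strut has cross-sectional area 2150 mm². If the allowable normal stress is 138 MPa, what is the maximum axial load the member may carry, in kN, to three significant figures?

297 kN

P_max = σ_allow · A = 138 · 2150 = 296700 N = 296.7 kN.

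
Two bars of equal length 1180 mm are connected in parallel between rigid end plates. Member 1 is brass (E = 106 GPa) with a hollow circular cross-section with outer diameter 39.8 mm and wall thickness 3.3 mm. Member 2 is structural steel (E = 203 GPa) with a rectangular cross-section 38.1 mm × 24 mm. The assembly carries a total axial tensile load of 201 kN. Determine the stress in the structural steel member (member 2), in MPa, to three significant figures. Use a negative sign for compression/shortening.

A_1 = 378.4 mm².
A_2 = 914.4 mm².
Equal strain + equilibrium ⇒ each member carries load in proportion to AE: A₁E₁ = 40110000 N, A₂E₂ = 185600000 N, ΣAE = 225700000 N.
σ₂ = P·E₂/ΣAE = 201000·203000/225700000 = 180.8 MPa.

181 MPa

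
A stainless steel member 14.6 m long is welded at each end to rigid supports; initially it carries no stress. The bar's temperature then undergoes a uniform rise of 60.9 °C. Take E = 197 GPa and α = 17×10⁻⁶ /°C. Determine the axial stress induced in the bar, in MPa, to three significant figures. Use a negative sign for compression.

Free thermal expansion αLΔT = 17e-6 · 14600 · 60.9 = 15.12 mm.
The walls impose strain ε = −(15.12)/14600 = -1.0353e-03; σ = Eε = 197000 · -1.0353e-03 = -204 MPa.

-204 MPa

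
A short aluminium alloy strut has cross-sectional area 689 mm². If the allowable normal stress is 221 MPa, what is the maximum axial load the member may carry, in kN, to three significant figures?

P_max = σ_allow · A = 221 · 689 = 152300 N = 152.3 kN.

152 kN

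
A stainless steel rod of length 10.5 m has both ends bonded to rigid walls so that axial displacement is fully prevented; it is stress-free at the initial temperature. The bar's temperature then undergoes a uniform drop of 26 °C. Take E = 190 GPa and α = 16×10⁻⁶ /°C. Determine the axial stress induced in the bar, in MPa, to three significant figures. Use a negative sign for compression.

79.0 MPa

Free thermal expansion αLΔT = 16e-6 · 10500 · -26 = -4.368 mm.
The walls impose strain ε = −(-4.368)/10500 = 4.1600e-04; σ = Eε = 190000 · 4.1600e-04 = 79.04 MPa.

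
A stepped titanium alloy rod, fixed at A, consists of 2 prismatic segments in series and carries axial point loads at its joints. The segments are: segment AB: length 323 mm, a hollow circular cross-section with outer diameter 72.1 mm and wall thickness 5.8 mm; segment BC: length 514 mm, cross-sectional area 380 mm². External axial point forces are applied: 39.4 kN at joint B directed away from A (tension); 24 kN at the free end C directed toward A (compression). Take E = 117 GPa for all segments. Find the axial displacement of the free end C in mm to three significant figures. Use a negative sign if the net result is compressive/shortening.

Internal axial forces (sectioning from the free end, tension +): N_BC = -24 kN, N_AB = 15.4 kN.
A_AB = 1208 mm².
δ_AB = 15400·323/(1208·117000) = 0.03519 mm
δ_BC = -24000·514/(380·117000) = -0.2775 mm
δ = Σδ_i = -0.2423 mm.

-0.242 mm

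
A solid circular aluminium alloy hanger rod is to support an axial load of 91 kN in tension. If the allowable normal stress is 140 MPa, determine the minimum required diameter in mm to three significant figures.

Required area A ≥ P/σ_allow = 91000/140 = 650 mm².
For a solid circular section, d ≥ √(4A/π) = 28.77 mm.

28.8 mm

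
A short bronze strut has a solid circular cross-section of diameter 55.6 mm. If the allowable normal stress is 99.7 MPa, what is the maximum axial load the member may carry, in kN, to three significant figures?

A = 2428 mm².
P_max = σ_allow · A = 99.7 · 2428 = 242100 N = 242.1 kN.

242 kN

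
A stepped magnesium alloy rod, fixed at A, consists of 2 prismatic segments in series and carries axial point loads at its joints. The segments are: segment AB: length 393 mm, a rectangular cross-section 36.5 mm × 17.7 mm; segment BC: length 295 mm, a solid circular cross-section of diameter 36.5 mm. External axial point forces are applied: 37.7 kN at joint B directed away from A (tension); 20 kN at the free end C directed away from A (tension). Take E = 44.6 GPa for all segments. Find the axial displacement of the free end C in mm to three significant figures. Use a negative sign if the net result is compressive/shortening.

0.913 mm

Internal axial forces (sectioning from the free end, tension +): N_BC = 20 kN, N_AB = 57.7 kN.
A_AB = 646 mm².
A_BC = 1046 mm².
δ_AB = 57700·393/(646·44600) = 0.787 mm
δ_BC = 20000·295/(1046·44600) = 0.1264 mm
δ = Σδ_i = 0.9134 mm.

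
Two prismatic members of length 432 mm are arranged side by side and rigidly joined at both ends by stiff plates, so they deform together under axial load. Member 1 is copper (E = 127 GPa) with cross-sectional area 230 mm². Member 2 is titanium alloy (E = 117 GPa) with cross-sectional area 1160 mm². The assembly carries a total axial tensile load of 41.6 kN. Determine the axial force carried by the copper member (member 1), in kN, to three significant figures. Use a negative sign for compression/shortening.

Equal strain + equilibrium ⇒ each member carries load in proportion to AE: A₁E₁ = 29210000 N, A₂E₂ = 135700000 N, ΣAE = 164900000 N.
F₁ = P·A₁E₁/ΣAE = 41600·29210000/164900000 = 7368 N.

7.37 kN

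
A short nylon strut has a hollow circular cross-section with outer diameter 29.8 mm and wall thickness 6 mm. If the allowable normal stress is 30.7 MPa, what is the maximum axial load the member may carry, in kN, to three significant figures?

13.8 kN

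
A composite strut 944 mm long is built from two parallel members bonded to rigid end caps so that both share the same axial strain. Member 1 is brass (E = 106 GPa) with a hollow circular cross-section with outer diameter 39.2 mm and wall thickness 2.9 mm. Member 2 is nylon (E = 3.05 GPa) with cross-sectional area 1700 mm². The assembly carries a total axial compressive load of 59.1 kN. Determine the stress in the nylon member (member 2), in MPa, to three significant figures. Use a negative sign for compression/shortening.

A_1 = 330.7 mm².
Equal strain + equilibrium ⇒ each member carries load in proportion to AE: A₁E₁ = 35060000 N, A₂E₂ = 5185000 N, ΣAE = 40240000 N.
σ₂ = P·E₂/ΣAE = -59100·3050/40240000 = -4.479 MPa.

-4.48 MPa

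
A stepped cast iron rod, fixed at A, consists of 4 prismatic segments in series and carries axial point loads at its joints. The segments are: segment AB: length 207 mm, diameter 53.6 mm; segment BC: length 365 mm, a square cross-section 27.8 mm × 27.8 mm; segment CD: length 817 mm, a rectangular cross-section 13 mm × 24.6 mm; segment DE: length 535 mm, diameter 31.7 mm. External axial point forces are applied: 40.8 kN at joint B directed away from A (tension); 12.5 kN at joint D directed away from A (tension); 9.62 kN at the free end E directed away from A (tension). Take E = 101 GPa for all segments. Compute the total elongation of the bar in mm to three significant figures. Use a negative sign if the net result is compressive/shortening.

0.785 mm

Internal axial forces (sectioning from the free end, tension +): N_DE = 9.62 kN, N_CD = 22.12 kN, N_BC = 22.12 kN, N_AB = 62.92 kN.
A_AB = 2256 mm².
A_BC = 772.8 mm².
A_CD = 319.8 mm².
A_DE = 789.2 mm².
δ_AB = 62920·207/(2256·101000) = 0.05715 mm
δ_BC = 22120·365/(772.8·101000) = 0.1034 mm
δ_CD = 22120·817/(319.8·101000) = 0.5595 mm
δ_DE = 9620·535/(789.2·101000) = 0.06457 mm
δ = Σδ_i = 0.7847 mm.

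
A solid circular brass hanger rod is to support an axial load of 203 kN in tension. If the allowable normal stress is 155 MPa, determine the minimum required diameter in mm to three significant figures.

40.8 mm

Required area A ≥ P/σ_allow = 203000/155 = 1310 mm².
For a solid circular section, d ≥ √(4A/π) = 40.84 mm.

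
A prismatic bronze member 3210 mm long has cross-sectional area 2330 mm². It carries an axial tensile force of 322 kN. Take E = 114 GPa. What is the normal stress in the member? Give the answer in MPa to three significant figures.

σ = N/A = 322000/2330 = 138.2 MPa.

138 MPa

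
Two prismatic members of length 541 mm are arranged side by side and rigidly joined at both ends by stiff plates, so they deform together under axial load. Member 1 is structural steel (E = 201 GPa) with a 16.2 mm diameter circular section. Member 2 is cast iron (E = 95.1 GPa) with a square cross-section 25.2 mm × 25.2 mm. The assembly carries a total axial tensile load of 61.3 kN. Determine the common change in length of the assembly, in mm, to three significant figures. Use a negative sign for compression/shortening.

A_1 = 206.1 mm².
A_2 = 635 mm².
Equal strain + equilibrium ⇒ each member carries load in proportion to AE: A₁E₁ = 41430000 N, A₂E₂ = 60390000 N, ΣAE = 101800000 N.
δ = PL/ΣAE = 61300·541/101800000 = 0.3257 mm.

0.326 mm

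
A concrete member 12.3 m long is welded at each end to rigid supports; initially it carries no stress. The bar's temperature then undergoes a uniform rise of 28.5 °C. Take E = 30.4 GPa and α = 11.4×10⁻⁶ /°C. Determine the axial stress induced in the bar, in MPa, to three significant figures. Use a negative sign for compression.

Free thermal expansion αLΔT = 11.4e-6 · 12300 · 28.5 = 3.996 mm.
The walls impose strain ε = −(3.996)/12300 = -3.2490e-04; σ = Eε = 30400 · -3.2490e-04 = -9.877 MPa.

-9.88 MPa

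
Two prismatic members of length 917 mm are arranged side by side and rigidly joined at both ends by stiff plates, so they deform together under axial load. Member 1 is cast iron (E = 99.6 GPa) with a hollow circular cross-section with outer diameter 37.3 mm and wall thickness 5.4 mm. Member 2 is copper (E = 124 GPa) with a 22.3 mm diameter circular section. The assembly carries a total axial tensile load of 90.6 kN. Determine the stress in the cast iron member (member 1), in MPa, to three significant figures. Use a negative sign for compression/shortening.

A_1 = 541.2 mm².
A_2 = 390.6 mm².
Equal strain + equilibrium ⇒ each member carries load in proportion to AE: A₁E₁ = 53900000 N, A₂E₂ = 48430000 N, ΣAE = 102300000 N.
σ₁ = P·E₁/ΣAE = 90600·99600/102300000 = 88.18 MPa.

88.2 MPa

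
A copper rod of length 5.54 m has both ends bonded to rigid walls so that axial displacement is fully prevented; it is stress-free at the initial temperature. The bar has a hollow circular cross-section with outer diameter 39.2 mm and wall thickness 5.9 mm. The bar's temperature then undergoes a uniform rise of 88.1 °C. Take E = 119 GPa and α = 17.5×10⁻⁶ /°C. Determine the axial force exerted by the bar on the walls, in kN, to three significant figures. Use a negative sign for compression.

-113 kN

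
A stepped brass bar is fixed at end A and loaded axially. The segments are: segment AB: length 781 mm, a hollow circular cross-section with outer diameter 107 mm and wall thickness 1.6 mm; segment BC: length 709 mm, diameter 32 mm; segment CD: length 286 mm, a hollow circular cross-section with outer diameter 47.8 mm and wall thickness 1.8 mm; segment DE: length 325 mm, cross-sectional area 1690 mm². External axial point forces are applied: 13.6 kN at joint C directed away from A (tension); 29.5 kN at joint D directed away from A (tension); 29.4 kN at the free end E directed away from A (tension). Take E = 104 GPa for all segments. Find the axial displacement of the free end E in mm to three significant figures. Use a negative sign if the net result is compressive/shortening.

Internal axial forces (sectioning from the free end, tension +): N_DE = 29.4 kN, N_CD = 58.9 kN, N_BC = 72.5 kN, N_AB = 72.5 kN.
A_AB = 529.8 mm².
A_BC = 804.2 mm².
A_CD = 260.1 mm².
δ_AB = 72500·781/(529.8·104000) = 1.028 mm
δ_BC = 72500·709/(804.2·104000) = 0.6146 mm
δ_CD = 58900·286/(260.1·104000) = 0.6227 mm
δ_DE = 29400·325/(1690·104000) = 0.05436 mm
δ = Σδ_i = 2.319 mm.

2.32 mm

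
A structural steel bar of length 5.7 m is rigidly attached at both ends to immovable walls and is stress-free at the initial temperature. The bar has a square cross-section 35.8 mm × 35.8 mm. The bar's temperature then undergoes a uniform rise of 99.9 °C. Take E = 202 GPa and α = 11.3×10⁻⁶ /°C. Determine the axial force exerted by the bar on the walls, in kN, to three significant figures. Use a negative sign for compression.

-292 kN

Free thermal expansion αLΔT = 11.3e-6 · 5700 · 99.9 = 6.435 mm.
The walls impose strain ε = −(6.435)/5700 = -1.1289e-03; σ = Eε = 202000 · -1.1289e-03 = -228 MPa.
Wall reaction R = σ·A = -228·1282 = -292300 N = -292.3 kN.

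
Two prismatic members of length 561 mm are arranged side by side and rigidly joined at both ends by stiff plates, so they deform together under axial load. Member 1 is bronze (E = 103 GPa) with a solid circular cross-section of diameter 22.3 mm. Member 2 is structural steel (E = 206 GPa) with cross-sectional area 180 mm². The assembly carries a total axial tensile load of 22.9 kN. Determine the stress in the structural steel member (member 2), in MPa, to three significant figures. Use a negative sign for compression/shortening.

61.0 MPa

A_1 = 390.6 mm².
Equal strain + equilibrium ⇒ each member carries load in proportion to AE: A₁E₁ = 40230000 N, A₂E₂ = 37080000 N, ΣAE = 77310000 N.
σ₂ = P·E₂/ΣAE = 22900·206000/77310000 = 61.02 MPa.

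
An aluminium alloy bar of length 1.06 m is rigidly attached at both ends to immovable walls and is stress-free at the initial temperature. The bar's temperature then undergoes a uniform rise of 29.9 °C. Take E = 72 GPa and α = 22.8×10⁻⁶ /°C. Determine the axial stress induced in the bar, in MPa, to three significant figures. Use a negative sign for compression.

-49.1 MPa

Free thermal expansion αLΔT = 22.8e-6 · 1060 · 29.9 = 0.7226 mm.
The walls impose strain ε = −(0.7226)/1060 = -6.8172e-04; σ = Eε = 72000 · -6.8172e-04 = -49.08 MPa.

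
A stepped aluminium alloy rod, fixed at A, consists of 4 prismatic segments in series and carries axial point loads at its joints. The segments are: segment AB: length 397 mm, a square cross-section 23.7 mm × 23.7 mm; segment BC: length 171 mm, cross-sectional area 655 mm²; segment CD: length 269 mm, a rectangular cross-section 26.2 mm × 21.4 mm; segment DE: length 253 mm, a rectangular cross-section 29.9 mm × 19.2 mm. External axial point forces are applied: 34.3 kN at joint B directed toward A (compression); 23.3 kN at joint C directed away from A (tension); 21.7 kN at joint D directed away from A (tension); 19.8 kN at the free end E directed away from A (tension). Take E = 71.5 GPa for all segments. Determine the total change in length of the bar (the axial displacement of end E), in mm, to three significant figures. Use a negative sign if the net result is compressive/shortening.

Internal axial forces (sectioning from the free end, tension +): N_DE = 19.8 kN, N_CD = 41.5 kN, N_BC = 64.8 kN, N_AB = 30.5 kN.
A_AB = 561.7 mm².
A_CD = 560.7 mm².
A_DE = 574.1 mm².
δ_AB = 30500·397/(561.7·71500) = 0.3015 mm
δ_BC = 64800·171/(655·71500) = 0.2366 mm
δ_CD = 41500·269/(560.7·71500) = 0.2785 mm
δ_DE = 19800·253/(574.1·71500) = 0.122 mm
δ = Σδ_i = 0.9386 mm.

0.939 mm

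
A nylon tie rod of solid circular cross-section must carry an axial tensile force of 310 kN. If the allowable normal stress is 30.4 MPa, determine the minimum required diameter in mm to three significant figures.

114 mm

Required area A ≥ P/σ_allow = 310000/30.4 = 10200 mm².
For a solid circular section, d ≥ √(4A/π) = 113.9 mm.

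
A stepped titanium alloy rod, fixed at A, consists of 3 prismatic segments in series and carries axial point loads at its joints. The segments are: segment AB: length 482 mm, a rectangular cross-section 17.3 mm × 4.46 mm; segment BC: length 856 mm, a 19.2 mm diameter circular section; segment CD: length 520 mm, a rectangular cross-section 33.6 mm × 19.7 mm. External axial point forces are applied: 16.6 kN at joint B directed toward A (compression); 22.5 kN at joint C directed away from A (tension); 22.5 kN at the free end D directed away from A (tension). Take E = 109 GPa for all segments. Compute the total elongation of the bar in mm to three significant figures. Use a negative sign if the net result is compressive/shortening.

3.01 mm

Internal axial forces (sectioning from the free end, tension +): N_CD = 22.5 kN, N_BC = 45 kN, N_AB = 28.4 kN.
A_AB = 77.16 mm².
A_BC = 289.5 mm².
A_CD = 661.9 mm².
δ_AB = 28400·482/(77.16·109000) = 1.628 mm
δ_BC = 45000·856/(289.5·109000) = 1.221 mm
δ_CD = 22500·520/(661.9·109000) = 0.1622 mm
δ = Σδ_i = 3.01 mm.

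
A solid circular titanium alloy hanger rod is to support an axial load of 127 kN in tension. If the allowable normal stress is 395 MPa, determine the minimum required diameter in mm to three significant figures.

20.2 mm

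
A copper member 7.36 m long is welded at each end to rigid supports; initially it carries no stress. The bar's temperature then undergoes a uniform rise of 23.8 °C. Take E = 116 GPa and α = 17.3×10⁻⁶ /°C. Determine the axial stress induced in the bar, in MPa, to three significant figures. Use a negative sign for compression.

Free thermal expansion αLΔT = 17.3e-6 · 7360 · 23.8 = 3.03 mm.
The walls impose strain ε = −(3.03)/7360 = -4.1174e-04; σ = Eε = 116000 · -4.1174e-04 = -47.76 MPa.

-47.8 MPa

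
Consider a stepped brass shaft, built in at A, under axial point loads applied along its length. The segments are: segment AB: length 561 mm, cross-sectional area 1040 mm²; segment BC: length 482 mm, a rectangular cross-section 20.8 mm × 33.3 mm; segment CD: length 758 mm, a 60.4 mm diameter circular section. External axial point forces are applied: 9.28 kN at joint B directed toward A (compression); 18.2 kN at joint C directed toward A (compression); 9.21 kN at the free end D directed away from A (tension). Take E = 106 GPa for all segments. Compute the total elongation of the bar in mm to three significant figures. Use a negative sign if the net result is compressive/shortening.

-0.129 mm

Internal axial forces (sectioning from the free end, tension +): N_CD = 9.21 kN, N_BC = -8.99 kN, N_AB = -18.27 kN.
A_BC = 692.6 mm².
A_CD = 2865 mm².
δ_AB = -18270·561/(1040·106000) = -0.09297 mm
δ_BC = -8990·482/(692.6·106000) = -0.05902 mm
δ_CD = 9210·758/(2865·106000) = 0.02299 mm
δ = Σδ_i = -0.129 mm.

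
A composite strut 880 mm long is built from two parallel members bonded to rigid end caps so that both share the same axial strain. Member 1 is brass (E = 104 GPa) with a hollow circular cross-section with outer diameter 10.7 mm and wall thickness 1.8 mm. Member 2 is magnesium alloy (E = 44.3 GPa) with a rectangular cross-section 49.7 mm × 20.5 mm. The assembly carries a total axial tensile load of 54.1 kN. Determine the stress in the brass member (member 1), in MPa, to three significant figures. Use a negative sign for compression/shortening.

112 MPa

A_1 = 50.33 mm².
A_2 = 1019 mm².
Equal strain + equilibrium ⇒ each member carries load in proportion to AE: A₁E₁ = 5234000 N, A₂E₂ = 45140000 N, ΣAE = 50370000 N.
σ₁ = P·E₁/ΣAE = 54100·104000/50370000 = 111.7 MPa.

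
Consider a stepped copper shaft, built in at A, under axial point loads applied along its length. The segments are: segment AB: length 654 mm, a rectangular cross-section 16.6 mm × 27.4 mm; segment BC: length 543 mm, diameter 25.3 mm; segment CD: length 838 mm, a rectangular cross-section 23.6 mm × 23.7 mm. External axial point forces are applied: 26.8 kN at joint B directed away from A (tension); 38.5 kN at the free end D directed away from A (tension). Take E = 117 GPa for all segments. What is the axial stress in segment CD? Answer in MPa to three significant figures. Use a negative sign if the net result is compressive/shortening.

Internal axial forces (sectioning from the free end, tension +): N_CD = 38.5 kN, N_BC = 38.5 kN, N_AB = 65.3 kN.
A_CD = 559.3 mm².
σ_CD = N_CD/A_CD = 38500/559.3 = 68.83 MPa.

68.8 MPa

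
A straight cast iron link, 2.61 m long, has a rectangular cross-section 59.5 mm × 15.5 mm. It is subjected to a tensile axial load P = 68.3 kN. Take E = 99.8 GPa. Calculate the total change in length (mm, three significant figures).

1.94 mm

A = 922.2 mm².
δ_mech = NL/(AE) = 68300·2610/(922.2·99800) = 1.937 mm.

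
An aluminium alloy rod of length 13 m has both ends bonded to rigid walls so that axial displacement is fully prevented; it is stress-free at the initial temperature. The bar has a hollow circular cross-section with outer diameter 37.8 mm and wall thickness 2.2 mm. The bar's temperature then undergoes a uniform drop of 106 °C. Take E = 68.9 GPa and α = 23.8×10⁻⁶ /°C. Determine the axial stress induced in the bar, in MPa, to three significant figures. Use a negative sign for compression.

174 MPa

Free thermal expansion αLΔT = 23.8e-6 · 13000 · -106 = -32.8 mm.
The walls impose strain ε = −(-32.8)/13000 = 2.5228e-03; σ = Eε = 68900 · 2.5228e-03 = 173.8 MPa.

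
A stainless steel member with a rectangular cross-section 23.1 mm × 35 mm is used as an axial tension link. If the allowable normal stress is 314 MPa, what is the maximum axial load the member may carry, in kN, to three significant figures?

254 kN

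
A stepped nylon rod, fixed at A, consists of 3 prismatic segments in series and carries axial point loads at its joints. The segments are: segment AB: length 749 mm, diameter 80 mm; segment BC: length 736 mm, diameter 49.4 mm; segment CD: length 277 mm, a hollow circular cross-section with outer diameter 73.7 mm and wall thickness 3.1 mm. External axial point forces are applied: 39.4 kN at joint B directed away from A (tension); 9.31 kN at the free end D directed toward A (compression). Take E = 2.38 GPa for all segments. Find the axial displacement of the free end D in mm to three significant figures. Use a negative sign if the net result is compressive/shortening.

-1.19 mm

Internal axial forces (sectioning from the free end, tension +): N_CD = -9.31 kN, N_BC = -9.31 kN, N_AB = 30.09 kN.
A_AB = 5027 mm².
A_BC = 1917 mm².
A_CD = 687.6 mm².
δ_AB = 30090·749/(5027·2380) = 1.884 mm
δ_BC = -9310·736/(1917·2380) = -1.502 mm
δ_CD = -9310·277/(687.6·2380) = -1.576 mm
δ = Σδ_i = -1.194 mm.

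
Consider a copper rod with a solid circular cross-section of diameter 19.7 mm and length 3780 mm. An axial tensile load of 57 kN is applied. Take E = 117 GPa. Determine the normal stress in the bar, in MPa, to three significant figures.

187 MPa

A = 304.8 mm².
σ = N/A = 57000/304.8 = 187 MPa.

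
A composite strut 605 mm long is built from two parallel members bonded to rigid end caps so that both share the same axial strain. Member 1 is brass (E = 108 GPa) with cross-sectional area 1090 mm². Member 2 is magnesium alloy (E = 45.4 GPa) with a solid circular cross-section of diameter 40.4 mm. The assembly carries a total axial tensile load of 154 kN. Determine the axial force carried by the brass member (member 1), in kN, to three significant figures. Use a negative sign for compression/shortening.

A_2 = 1282 mm².
Equal strain + equilibrium ⇒ each member carries load in proportion to AE: A₁E₁ = 117700000 N, A₂E₂ = 58200000 N, ΣAE = 175900000 N.
F₁ = P·A₁E₁/ΣAE = 154000·117700000/175900000 = 103100 N.

103 kN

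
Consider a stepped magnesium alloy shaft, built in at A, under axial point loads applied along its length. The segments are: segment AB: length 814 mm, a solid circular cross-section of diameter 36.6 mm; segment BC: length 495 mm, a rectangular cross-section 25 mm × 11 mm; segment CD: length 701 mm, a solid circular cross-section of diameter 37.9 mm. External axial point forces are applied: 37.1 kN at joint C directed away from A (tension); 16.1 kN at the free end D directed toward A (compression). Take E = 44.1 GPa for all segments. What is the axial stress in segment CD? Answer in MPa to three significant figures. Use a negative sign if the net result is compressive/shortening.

Internal axial forces (sectioning from the free end, tension +): N_CD = -16.1 kN, N_BC = 21 kN, N_AB = 21 kN.
A_CD = 1128 mm².
σ_CD = N_CD/A_CD = -16100/1128 = -14.27 MPa.

-14.3 MPa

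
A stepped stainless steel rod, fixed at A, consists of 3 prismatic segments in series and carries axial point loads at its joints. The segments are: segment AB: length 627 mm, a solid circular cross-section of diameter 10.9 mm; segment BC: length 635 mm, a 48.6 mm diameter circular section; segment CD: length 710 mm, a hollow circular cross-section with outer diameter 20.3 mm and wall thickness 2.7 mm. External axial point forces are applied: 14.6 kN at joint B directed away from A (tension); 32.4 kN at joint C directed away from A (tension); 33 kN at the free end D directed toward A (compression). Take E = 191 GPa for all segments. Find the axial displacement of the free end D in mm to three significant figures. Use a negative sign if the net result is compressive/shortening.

Internal axial forces (sectioning from the free end, tension +): N_CD = -33 kN, N_BC = -0.6 kN, N_AB = 14 kN.
A_AB = 93.31 mm².
A_BC = 1855 mm².
A_CD = 149.3 mm².
δ_AB = 14000·627/(93.31·191000) = 0.4925 mm
δ_BC = -600·635/(1855·191000) = -0.001075 mm
δ_CD = -33000·710/(149.3·191000) = -0.8217 mm
δ = Σδ_i = -0.3303 mm.

-0.330 mm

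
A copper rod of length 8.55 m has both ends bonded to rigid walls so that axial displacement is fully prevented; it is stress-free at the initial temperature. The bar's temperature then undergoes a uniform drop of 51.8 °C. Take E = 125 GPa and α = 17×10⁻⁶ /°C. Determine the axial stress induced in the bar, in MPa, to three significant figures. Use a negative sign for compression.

110 MPa

Free thermal expansion αLΔT = 17e-6 · 8550 · -51.8 = -7.529 mm.
The walls impose strain ε = −(-7.529)/8550 = 8.8060e-04; σ = Eε = 125000 · 8.8060e-04 = 110.1 MPa.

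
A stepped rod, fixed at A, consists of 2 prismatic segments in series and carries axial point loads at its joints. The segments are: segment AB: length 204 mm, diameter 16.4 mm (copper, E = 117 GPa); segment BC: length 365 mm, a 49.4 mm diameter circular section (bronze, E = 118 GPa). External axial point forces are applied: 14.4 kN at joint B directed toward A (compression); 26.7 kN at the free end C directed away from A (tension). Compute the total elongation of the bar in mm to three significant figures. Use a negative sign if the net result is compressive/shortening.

Internal axial forces (sectioning from the free end, tension +): N_BC = 26.7 kN, N_AB = 12.3 kN.
A_AB = 211.2 mm².
A_BC = 1917 mm².
δ_AB = 12300·204/(211.2·117000) = 0.1015 mm
δ_BC = 26700·365/(1917·118000) = 0.04309 mm
δ = Σδ_i = 0.1446 mm.

0.145 mm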